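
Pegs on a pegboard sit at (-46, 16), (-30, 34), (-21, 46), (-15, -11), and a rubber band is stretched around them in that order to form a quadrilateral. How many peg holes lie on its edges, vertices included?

The number of boundary lattice points is Σ gcd(|Δx|,|Δy|) = gcd(16,18) + gcd(9,12) + gcd(6,57) + gcd(31,27) = 2+3+3+1 = 9.

9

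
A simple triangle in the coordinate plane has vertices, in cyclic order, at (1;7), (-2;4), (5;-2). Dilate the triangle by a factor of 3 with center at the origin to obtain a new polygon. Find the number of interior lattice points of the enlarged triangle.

169

By the shoelace formula, twice the signed area is |[1·4 − (-2)·7] + [(-2)·(-2) − 5·4] + [5·7 − 1·(-2)]| = 39, so the area is 39/2.
Summing gcd(|Δx|,|Δy|) over the edges gives the boundary count: gcd(3,3) + gcd(7,6) + gcd(4,9) = 3+1+1 = 5.
Scaling by 3 multiplies the area by 3² = 9 (so the new area is 175.5) and multiplies the boundary lattice-point count by 3, giving 15.
By Pick's theorem, the interior count of the dilated polygon is 175.5 − 15/2 + 1 = 169.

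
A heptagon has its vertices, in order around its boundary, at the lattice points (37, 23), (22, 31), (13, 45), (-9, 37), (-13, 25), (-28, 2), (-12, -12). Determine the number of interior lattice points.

1778

The shoelace formula gives twice the area as |[37·31 − 22·23] + [22·45 − 13·31] + [13·37 − (-9)·45] + [(-9)·25 − (-13)·37] + [(-13)·2 − (-28)·25] + [(-28)·(-12) − (-12)·2] + [(-12)·23 − 37·(-12)]| = 3572, so the area is 1786.
Along each edge there are gcd(|Δx|,|Δy|)+1 lattice points, so counting each shared vertex once the boundary has gcd(15,8) + gcd(9,14) + gcd(22,8) + gcd(4,12) + gcd(15,23) + gcd(16,14) + gcd(49,35) = 1+1+2+4+1+2+7 = 18.
Pick's theorem gives I = A − B/2 + 1 = 1786 − 18/2 + 1 = 1778.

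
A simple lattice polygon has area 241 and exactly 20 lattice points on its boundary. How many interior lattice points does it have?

From Pick's theorem, I = A − B/2 + 1 = 241 − 20/2 + 1 = 232.

232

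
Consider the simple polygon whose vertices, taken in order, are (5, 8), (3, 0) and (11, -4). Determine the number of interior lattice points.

31

The shoelace formula gives twice the area as |(5·0 − 3·8) + (3·(-4) − 11·0) + (11·8 − 5·(-4))| = 72, so the area is 36.
Along each edge there are gcd(|Δx|,|Δy|)+1 lattice points, so counting each shared vertex once the boundary has gcd(2,8) + gcd(8,4) + gcd(6,12) = 2+4+6 = 12.
Pick's theorem gives I = A − B/2 + 1 = 36 − 12/2 + 1 = 31.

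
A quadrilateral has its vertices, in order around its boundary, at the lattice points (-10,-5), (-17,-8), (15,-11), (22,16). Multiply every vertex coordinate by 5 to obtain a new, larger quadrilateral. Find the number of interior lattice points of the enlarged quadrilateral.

By the shoelace formula, twice the signed area is |((-10)·(-8) − (-17)·(-5)) + ((-17)·(-11) − 15·(-8)) + (15·16 − 22·(-11)) + (22·(-5) − (-10)·16)| = 834, so the area is 417.
Summing gcd(|Δx|,|Δy|) over the edges gives the boundary count: gcd(7,3) + gcd(32,3) + gcd(7,27) + gcd(32,21) = 1+1+1+1 = 4.
Scaling by 5 multiplies the area by 5² = 25 (so the new area is 10425) and multiplies the boundary lattice-point count by 5, giving 20.
By Pick's theorem, the interior count of the dilated polygon is 10425 − 20/2 + 1 = 10416.

10416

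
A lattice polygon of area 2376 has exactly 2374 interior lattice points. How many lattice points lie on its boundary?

Pick's theorem gives A = I + B/2 − 1, so B = 2(A − I + 1) = 2(2376 − 2374 + 1) = 6.

6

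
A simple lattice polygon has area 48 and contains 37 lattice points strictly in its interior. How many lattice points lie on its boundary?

Pick's theorem gives A = I + B/2 − 1, so B = 2(A − I + 1) = 2(48 − 37 + 1) = 24.

24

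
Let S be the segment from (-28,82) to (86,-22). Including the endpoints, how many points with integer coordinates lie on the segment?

The number of lattice points on a segment between lattice points is gcd(|Δx|,|Δy|) + 1 = gcd(114,104) + 1 = 2 + 1 = 3.

3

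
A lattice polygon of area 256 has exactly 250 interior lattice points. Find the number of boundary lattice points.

14

Pick's theorem gives A = I + B/2 − 1, so B = 2(A − I + 1) = 2(256 − 250 + 1) = 14.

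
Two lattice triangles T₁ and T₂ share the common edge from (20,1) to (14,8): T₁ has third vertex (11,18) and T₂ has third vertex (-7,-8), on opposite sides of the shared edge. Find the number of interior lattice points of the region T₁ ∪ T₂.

136

The union is the simple quadrilateral with vertices (20,1), (11,18), (14,8), (-7,-8) in order.
By the shoelace formula, twice the signed area is |[20·18 − 11·1] + [11·8 − 14·18] + [14·(-8) − (-7)·8] + [(-7)·1 − 20·(-8)]| = 282, so the area is 141.
The number of boundary lattice points is Σ gcd(|Δx|,|Δy|) = gcd(9,17) + gcd(3,10) + gcd(21,16) + gcd(27,9) = 1+1+1+9 = 12.
By Pick's theorem I = A − B/2 + 1 = 141 − 12/2 + 1 = 136.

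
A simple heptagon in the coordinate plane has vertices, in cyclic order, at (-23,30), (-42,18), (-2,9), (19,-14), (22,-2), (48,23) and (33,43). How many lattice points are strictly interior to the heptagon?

The shoelace formula gives twice the area as |[(-23)·18 − (-42)·30] + [(-42)·9 − (-2)·18] + [(-2)·(-14) − 19·9] + [19·(-2) − 22·(-14)] + [22·23 − 48·(-2)] + [48·43 − 33·23] + [33·30 − (-23)·43]| = 4517, so the area is 2258.5.
Summing gcd(|Δx|,|Δy|) over the edges gives the boundary count: gcd(19,12) + gcd(40,9) + gcd(21,23) + gcd(3,12) + gcd(26,25) + gcd(15,20) + gcd(56,13) = 1+1+1+3+1+5+1 = 13.
Pick's theorem gives I = A − B/2 + 1 = 2258.5 − 13/2 + 1 = 2253.

2253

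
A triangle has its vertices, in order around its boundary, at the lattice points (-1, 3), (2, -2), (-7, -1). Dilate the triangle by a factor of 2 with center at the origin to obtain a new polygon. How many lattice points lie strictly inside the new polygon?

81

By the shoelace formula, twice the signed area is |[(-1)·(-2) − 2·3] + [2·(-1) − (-7)·(-2)] + [(-7)·3 − (-1)·(-1)]| = 42, so the area is 21.
Along each edge there are gcd(|Δx|,|Δy|)+1 lattice points, so counting each shared vertex once the boundary has gcd(3,5) + gcd(9,1) + gcd(6,4) = 1+1+2 = 4.
Scaling by 2 multiplies the area by 2² = 4 (so the new area is 84) and multiplies the boundary lattice-point count by 2, giving 8.
By Pick's theorem, the interior count of the dilated polygon is 84 − 8/2 + 1 = 81.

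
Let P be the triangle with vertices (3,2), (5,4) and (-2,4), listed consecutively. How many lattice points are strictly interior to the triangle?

3

The shoelace formula gives twice the area as |(3·4 − 5·2) + (5·4 − (-2)·4) + ((-2)·2 − 3·4)| = 14, so the area is 7.
Along each edge there are gcd(|Δx|,|Δy|)+1 lattice points, so counting each shared vertex once the boundary has gcd(2,2) + gcd(7,0) + gcd(5,2) = 2+7+1 = 10.
By Pick's theorem A = I + B/2 − 1, so I = 7 − 10/2 + 1 = 3.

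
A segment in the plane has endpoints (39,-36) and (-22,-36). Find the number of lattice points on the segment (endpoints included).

The number of lattice points on a segment between lattice points is gcd(|Δx|,|Δy|) + 1 = gcd(61,0) + 1 = 61 + 1 = 62.

62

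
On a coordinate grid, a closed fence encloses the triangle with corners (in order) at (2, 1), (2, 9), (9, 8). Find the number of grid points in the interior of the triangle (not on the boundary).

21

The shoelace formula gives twice the area as |(2·9 − 2·1) + (2·8 − 9·9) + (9·1 − 2·8)| = 56, so the area is 28.
Summing gcd(|Δx|,|Δy|) over the edges gives the boundary count: gcd(0,8) + gcd(7,1) + gcd(7,7) = 8+1+7 = 16.
Pick's theorem gives I = A − B/2 + 1 = 28 − 16/2 + 1 = 21.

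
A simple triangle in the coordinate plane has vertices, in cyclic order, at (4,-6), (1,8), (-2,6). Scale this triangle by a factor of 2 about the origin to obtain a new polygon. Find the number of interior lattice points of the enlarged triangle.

89

By the shoelace formula, twice the signed area is |(4·8 − 1·(-6)) + (1·6 − (-2)·8) + ((-2)·(-6) − 4·6)| = 48, so the area is 24.
The number of boundary lattice points is Σ gcd(|Δx|,|Δy|) = gcd(3,14) + gcd(3,2) + gcd(6,12) = 1+1+6 = 8.
Scaling by 2 multiplies the area by 2² = 4 (so the new area is 96) and multiplies the boundary lattice-point count by 2, giving 16.
By Pick's theorem, the interior count of the dilated polygon is 96 − 16/2 + 1 = 89.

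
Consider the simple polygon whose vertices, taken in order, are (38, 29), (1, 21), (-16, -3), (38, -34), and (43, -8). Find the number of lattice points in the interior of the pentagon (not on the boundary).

2233

The shoelace formula gives twice the area as |(38·21 − 1·29) + (1·(-3) − (-16)·21) + ((-16)·(-34) − 38·(-3)) + (38·(-8) − 43·(-34)) + (43·29 − 38·(-8))| = 4469, so the area is 4469/2.
Along each edge there are gcd(|Δx|,|Δy|)+1 lattice points, so counting each shared vertex once the boundary has gcd(37,8) + gcd(17,24) + gcd(54,31) + gcd(5,26) + gcd(5,37) = 1+1+1+1+1 = 5.
Pick's theorem gives I = A − B/2 + 1 = 4469/2 − 5/2 + 1 = 2233.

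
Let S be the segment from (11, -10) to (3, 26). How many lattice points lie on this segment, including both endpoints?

The number of lattice points on a segment between lattice points is gcd(|Δx|,|Δy|) + 1 = gcd(8,36) + 1 = 4 + 1 = 5.

5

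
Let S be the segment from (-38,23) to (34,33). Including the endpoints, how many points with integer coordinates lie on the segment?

3

The number of lattice points on a segment between lattice points is gcd(|Δx|,|Δy|) + 1 = gcd(72,10) + 1 = 2 + 1 = 3.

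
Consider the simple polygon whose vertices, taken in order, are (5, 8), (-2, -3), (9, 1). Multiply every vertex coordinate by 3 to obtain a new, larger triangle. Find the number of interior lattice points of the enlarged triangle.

The shoelace formula gives twice the area as |[5·(-3) − (-2)·8] + [(-2)·1 − 9·(-3)] + [9·8 − 5·1]| = 93, so the area is 93/2.
Along each edge there are gcd(|Δx|,|Δy|)+1 lattice points, so counting each shared vertex once the boundary has gcd(7,11) + gcd(11,4) + gcd(4,7) = 1+1+1 = 3.
Scaling by 3 multiplies the area by 3² = 9 (so the new area is 837/2) and multiplies the boundary lattice-point count by 3, giving 9.
By Pick's theorem, the interior count of the dilated polygon is 837/2 − 9/2 + 1 = 415.

415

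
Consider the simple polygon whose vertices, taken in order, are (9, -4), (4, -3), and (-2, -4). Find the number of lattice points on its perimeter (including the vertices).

The number of boundary lattice points is Σ gcd(|Δx|,|Δy|) = gcd(5,1) + gcd(6,1) + gcd(11,0) = 1+1+11 = 13.

13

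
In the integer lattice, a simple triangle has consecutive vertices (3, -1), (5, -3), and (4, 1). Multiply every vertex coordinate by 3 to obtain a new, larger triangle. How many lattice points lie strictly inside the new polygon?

22

The shoelace formula gives twice the area as |[3·(-3) − 5·(-1)] + [5·1 − 4·(-3)] + [4·(-1) − 3·1]| = 6, so the area is 3.
Along each edge there are gcd(|Δx|,|Δy|)+1 lattice points, so counting each shared vertex once the boundary has gcd(2,2) + gcd(1,4) + gcd(1,2) = 2+1+1 = 4.
Scaling by 3 multiplies the area by 3² = 9 (so the new area is 27) and multiplies the boundary lattice-point count by 3, giving 12.
By Pick's theorem, the interior count of the dilated polygon is 27 − 12/2 + 1 = 22.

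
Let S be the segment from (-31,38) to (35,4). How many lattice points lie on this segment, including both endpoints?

The number of lattice points on a segment between lattice points is gcd(|Δx|,|Δy|) + 1 = gcd(66,34) + 1 = 2 + 1 = 3.

3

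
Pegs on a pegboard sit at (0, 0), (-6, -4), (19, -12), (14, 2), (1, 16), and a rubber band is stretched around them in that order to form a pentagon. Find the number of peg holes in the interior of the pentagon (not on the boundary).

The shoelace formula gives twice the area as |[0·(-4) − (-6)·0] + [(-6)·(-12) − 19·(-4)] + [19·2 − 14·(-12)] + [14·16 − 1·2] + [1·0 − 0·16]| = 576, so the area is 288.
Along each edge there are gcd(|Δx|,|Δy|)+1 lattice points, so counting each shared vertex once the boundary has gcd(6,4) + gcd(25,8) + gcd(5,14) + gcd(13,14) + gcd(1,16) = 2+1+1+1+1 = 6.
Pick's theorem gives I = A − B/2 + 1 = 288 − 6/2 + 1 = 286.

286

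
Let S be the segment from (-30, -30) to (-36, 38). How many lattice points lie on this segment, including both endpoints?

3

The number of lattice points on a segment between lattice points is gcd(|Δx|,|Δy|) + 1 = gcd(6,68) + 1 = 2 + 1 = 3.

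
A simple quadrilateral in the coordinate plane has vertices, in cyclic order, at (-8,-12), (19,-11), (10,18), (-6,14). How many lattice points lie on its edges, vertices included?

8

Along each edge there are gcd(|Δx|,|Δy|)+1 lattice points, so counting each shared vertex once the boundary has gcd(27,1) + gcd(9,29) + gcd(16,4) + gcd(2,26) = 1+1+4+2 = 8.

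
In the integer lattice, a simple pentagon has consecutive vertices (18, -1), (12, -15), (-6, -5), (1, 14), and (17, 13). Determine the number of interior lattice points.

479

The shoelace formula gives twice the area as |(18·(-15) − 12·(-1)) + (12·(-5) − (-6)·(-15)) + ((-6)·14 − 1·(-5)) + (1·13 − 17·14) + (17·(-1) − 18·13)| = 963, so the area is 481.5.
Along each edge there are gcd(|Δx|,|Δy|)+1 lattice points, so counting each shared vertex once the boundary has gcd(6,14) + gcd(18,10) + gcd(7,19) + gcd(16,1) + gcd(1,14) = 2+2+1+1+1 = 7.
By Pick's theorem A = I + B/2 − 1, so I = 481.5 − 7/2 + 1 = 479.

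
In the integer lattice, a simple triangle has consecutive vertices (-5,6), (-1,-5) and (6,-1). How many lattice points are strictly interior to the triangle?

46

By the shoelace formula, twice the signed area is |[(-5)·(-5) − (-1)·6] + [(-1)·(-1) − 6·(-5)] + [6·6 − (-5)·(-1)]| = 93, so the area is 93/2.
Summing gcd(|Δx|,|Δy|) over the edges gives the boundary count: gcd(4,11) + gcd(7,4) + gcd(11,7) = 1+1+1 = 3.
Pick's theorem gives I = A − B/2 + 1 = 93/2 − 3/2 + 1 = 46.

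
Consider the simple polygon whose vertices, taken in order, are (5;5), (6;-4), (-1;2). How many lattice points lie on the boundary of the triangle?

5

The number of boundary lattice points is Σ gcd(|Δx|,|Δy|) = gcd(1,9) + gcd(7,6) + gcd(6,3) = 1+1+3 = 5.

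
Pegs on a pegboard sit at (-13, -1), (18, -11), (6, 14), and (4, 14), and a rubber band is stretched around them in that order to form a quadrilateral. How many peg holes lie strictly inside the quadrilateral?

341

By the shoelace formula, twice the signed area is |[(-13)·(-11) − 18·(-1)] + [18·14 − 6·(-11)] + [6·14 − 4·14] + [4·(-1) − (-13)·14]| = 685, so the area is 685/2.
Summing gcd(|Δx|,|Δy|) over the edges gives the boundary count: gcd(31,10) + gcd(12,25) + gcd(2,0) + gcd(17,15) = 1+1+2+1 = 5.
Pick's theorem gives I = A − B/2 + 1 = 685/2 − 5/2 + 1 = 341.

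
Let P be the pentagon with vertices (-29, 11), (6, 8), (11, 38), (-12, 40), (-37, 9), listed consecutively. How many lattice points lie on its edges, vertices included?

10

The number of boundary lattice points is Σ gcd(|Δx|,|Δy|) = gcd(35,3) + gcd(5,30) + gcd(23,2) + gcd(25,31) + gcd(8,2) = 1+5+1+1+2 = 10.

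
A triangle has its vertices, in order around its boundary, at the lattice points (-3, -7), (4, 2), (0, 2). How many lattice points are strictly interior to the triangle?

By the shoelace formula, twice the signed area is |[(-3)·2 − 4·(-7)] + [4·2 − 0·2] + [0·(-7) − (-3)·2]| = 36, so the area is 18.
Along each edge there are gcd(|Δx|,|Δy|)+1 lattice points, so counting each shared vertex once the boundary has gcd(7,9) + gcd(4,0) + gcd(3,9) = 1+4+3 = 8.
By Pick's theorem A = I + B/2 − 1, so I = 18 − 8/2 + 1 = 15.

15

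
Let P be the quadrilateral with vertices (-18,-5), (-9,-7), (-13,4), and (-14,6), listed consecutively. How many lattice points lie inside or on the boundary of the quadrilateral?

By the shoelace formula, twice the signed area is |((-18)·(-7) − (-9)·(-5)) + ((-9)·4 − (-13)·(-7)) + ((-13)·6 − (-14)·4) + ((-14)·(-5) − (-18)·6)| = 110, so the area is 55.
The number of boundary lattice points is Σ gcd(|Δx|,|Δy|) = gcd(9,2) + gcd(4,11) + gcd(1,2) + gcd(4,11) = 1+1+1+1 = 4.
Pick's theorem gives I = A − B/2 + 1 = 55 − 4/2 + 1 = 54, so the closed region contains I + B = 54 + 4 = 58 lattice points.

58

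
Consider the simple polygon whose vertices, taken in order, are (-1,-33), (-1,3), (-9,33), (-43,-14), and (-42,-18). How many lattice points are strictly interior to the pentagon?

The shoelace formula gives twice the area as |((-1)·3 − (-1)·(-33)) + ((-1)·33 − (-9)·3) + ((-9)·(-14) − (-43)·33) + ((-43)·(-18) − (-42)·(-14)) + ((-42)·(-33) − (-1)·(-18))| = 3057, so the area is 3057/2.
Summing gcd(|Δx|,|Δy|) over the edges gives the boundary count: gcd(0,36) + gcd(8,30) + gcd(34,47) + gcd(1,4) + gcd(41,15) = 36+2+1+1+1 = 41.
Pick's theorem gives I = A − B/2 + 1 = 3057/2 − 41/2 + 1 = 1509.

1509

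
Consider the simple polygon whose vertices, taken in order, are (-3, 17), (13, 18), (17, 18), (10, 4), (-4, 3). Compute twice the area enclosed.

Using the shoelace formula, 2A = |((-3)·18 − 13·17) + (13·18 − 17·18) + (17·4 − 10·18) + (10·3 − (-4)·4) + ((-4)·17 − (-3)·3)| = 472, so the area is 236.

472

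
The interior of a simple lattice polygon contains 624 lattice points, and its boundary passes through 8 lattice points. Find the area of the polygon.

627

By Pick's theorem, A = I + B/2 − 1 = 624 + 8/2 − 1 = 627.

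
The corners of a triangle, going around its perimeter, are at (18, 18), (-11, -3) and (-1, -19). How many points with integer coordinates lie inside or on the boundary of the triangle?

340

Using the shoelace formula, 2A = |(18·(-3) − (-11)·18) + ((-11)·(-19) − (-1)·(-3)) + ((-1)·18 − 18·(-19))| = 674, so the area is 337.
Summing gcd(|Δx|,|Δy|) over the edges gives the boundary count: gcd(29,21) + gcd(10,16) + gcd(19,37) = 1+2+1 = 4.
Pick's theorem gives I = A − B/2 + 1 = 337 − 4/2 + 1 = 336, so the closed region contains I + B = 336 + 4 = 340 lattice points.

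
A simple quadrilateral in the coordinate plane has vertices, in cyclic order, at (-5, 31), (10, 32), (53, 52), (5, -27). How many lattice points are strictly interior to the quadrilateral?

1657

By the shoelace formula, twice the signed area is |((-5)·32 − 10·31) + (10·52 − 53·32) + (53·(-27) − 5·52) + (5·31 − (-5)·(-27))| = 3317, so the area is 3317/2.
The number of boundary lattice points is Σ gcd(|Δx|,|Δy|) = gcd(15,1) + gcd(43,20) + gcd(48,79) + gcd(10,58) = 1+1+1+2 = 5.
By Pick's theorem A = I + B/2 − 1, so I = 3317/2 − 5/2 + 1 = 1657.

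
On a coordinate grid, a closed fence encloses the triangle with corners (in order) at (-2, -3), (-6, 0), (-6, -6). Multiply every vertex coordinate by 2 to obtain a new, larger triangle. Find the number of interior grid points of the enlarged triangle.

By the shoelace formula, twice the signed area is |[(-2)·0 − (-6)·(-3)] + [(-6)·(-6) − (-6)·0] + [(-6)·(-3) − (-2)·(-6)]| = 24, so the area is 12.
The number of boundary lattice points is Σ gcd(|Δx|,|Δy|) = gcd(4,3) + gcd(0,6) + gcd(4,3) = 1+6+1 = 8.
Scaling by 2 multiplies the area by 2² = 4 (so the new area is 48) and multiplies the boundary lattice-point count by 2, giving 16.
By Pick's theorem, the interior count of the dilated polygon is 48 − 16/2 + 1 = 41.

41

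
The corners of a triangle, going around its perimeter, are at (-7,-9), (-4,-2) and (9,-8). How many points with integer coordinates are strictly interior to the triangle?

54

By the shoelace formula, twice the signed area is |((-7)·(-2) − (-4)·(-9)) + ((-4)·(-8) − 9·(-2)) + (9·(-9) − (-7)·(-8))| = 109, so the area is 109/2.
The number of boundary lattice points is Σ gcd(|Δx|,|Δy|) = gcd(3,7) + gcd(13,6) + gcd(16,1) = 1+1+1 = 3.
Pick's theorem gives I = A − B/2 + 1 = 109/2 − 3/2 + 1 = 54.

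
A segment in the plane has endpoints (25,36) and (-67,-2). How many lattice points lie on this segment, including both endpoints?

3

The number of lattice points on a segment between lattice points is gcd(|Δx|,|Δy|) + 1 = gcd(92,38) + 1 = 2 + 1 = 3.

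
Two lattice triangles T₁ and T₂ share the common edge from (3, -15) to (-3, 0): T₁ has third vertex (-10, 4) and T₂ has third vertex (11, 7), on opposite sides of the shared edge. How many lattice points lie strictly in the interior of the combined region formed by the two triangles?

The union is the simple quadrilateral with vertices (3, -15), (-10, 4), (-3, 0), (11, 7) in order.
Using the shoelace formula, 2A = |(3·4 − (-10)·(-15)) + ((-10)·0 − (-3)·4) + ((-3)·7 − 11·0) + (11·(-15) − 3·7)| = 333, so the area is 333/2.
Along each edge there are gcd(|Δx|,|Δy|)+1 lattice points, so counting each shared vertex once the boundary has gcd(13,19) + gcd(7,4) + gcd(14,7) + gcd(8,22) = 1+1+7+2 = 11.
By Pick's theorem I = A − B/2 + 1 = 333/2 − 11/2 + 1 = 162.

162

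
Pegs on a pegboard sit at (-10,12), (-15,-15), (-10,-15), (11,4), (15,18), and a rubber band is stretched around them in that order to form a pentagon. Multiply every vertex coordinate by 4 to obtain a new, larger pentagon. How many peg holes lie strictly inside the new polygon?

8205

The shoelace formula gives twice the area as |((-10)·(-15) − (-15)·12) + ((-15)·(-15) − (-10)·(-15)) + ((-10)·4 − 11·(-15)) + (11·18 − 15·4) + (15·12 − (-10)·18)| = 1028, so the area is 514.
Along each edge there are gcd(|Δx|,|Δy|)+1 lattice points, so counting each shared vertex once the boundary has gcd(5,27) + gcd(5,0) + gcd(21,19) + gcd(4,14) + gcd(25,6) = 1+5+1+2+1 = 10.
Scaling by 4 multiplies the area by 4² = 16 (so the new area is 8224) and multiplies the boundary lattice-point count by 4, giving 40.
By Pick's theorem, the interior count of the dilated polygon is 8224 − 40/2 + 1 = 8205.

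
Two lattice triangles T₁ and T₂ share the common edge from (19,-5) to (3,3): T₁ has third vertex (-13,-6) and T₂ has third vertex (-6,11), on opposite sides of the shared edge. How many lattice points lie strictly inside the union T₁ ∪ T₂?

The union is the simple quadrilateral with vertices (19,-5), (-13,-6), (3,3), (-6,11) in order.
The shoelace formula gives twice the area as |[19·(-6) − (-13)·(-5)] + [(-13)·3 − 3·(-6)] + [3·11 − (-6)·3] + [(-6)·(-5) − 19·11]| = 328, so the area is 164.
The number of boundary lattice points is Σ gcd(|Δx|,|Δy|) = gcd(32,1) + gcd(16,9) + gcd(9,8) + gcd(25,16) = 1+1+1+1 = 4.
By Pick's theorem I = A − B/2 + 1 = 164 − 4/2 + 1 = 163.

163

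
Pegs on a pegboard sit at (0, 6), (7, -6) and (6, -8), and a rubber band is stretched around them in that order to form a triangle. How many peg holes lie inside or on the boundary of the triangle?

16

By the shoelace formula, twice the signed area is |(0·(-6) − 7·6) + (7·(-8) − 6·(-6)) + (6·6 − 0·(-8))| = 26, so the area is 13.
Summing gcd(|Δx|,|Δy|) over the edges gives the boundary count: gcd(7,12) + gcd(1,2) + gcd(6,14) = 1+1+2 = 4.
Pick's theorem gives I = A − B/2 + 1 = 13 − 4/2 + 1 = 12, so the closed region contains I + B = 12 + 4 = 16 lattice points.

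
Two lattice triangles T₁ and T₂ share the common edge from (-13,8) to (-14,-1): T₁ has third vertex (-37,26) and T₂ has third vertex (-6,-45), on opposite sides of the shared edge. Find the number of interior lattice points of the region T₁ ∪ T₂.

170

The union is the simple quadrilateral with vertices (-13,8), (-37,26), (-14,-1), (-6,-45) in order.
By the shoelace formula, twice the signed area is |((-13)·26 − (-37)·8) + ((-37)·(-1) − (-14)·26) + ((-14)·(-45) − (-6)·(-1)) + ((-6)·8 − (-13)·(-45))| = 350, so the area is 175.
Summing gcd(|Δx|,|Δy|) over the edges gives the boundary count: gcd(24,18) + gcd(23,27) + gcd(8,44) + gcd(7,53) = 6+1+4+1 = 12.
By Pick's theorem I = A − B/2 + 1 = 175 − 12/2 + 1 = 170.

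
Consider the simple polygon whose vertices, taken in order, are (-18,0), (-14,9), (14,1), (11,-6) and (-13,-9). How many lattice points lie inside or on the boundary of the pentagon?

Using the shoelace formula, 2A = |((-18)·9 − (-14)·0) + ((-14)·1 − 14·9) + (14·(-6) − 11·1) + (11·(-9) − (-13)·(-6)) + ((-13)·0 − (-18)·(-9))| = 736, so the area is 368.
The number of boundary lattice points is Σ gcd(|Δx|,|Δy|) = gcd(4,9) + gcd(28,8) + gcd(3,7) + gcd(24,3) + gcd(5,9) = 1+4+1+3+1 = 10.
Pick's theorem gives I = A − B/2 + 1 = 368 − 10/2 + 1 = 364, so the closed region contains I + B = 364 + 10 = 374 lattice points.

374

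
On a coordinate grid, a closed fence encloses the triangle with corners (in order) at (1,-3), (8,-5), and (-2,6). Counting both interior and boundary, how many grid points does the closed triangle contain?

The shoelace formula gives twice the area as |[1·(-5) − 8·(-3)] + [8·6 − (-2)·(-5)] + [(-2)·(-3) − 1·6]| = 57, so the area is 28.5.
The number of boundary lattice points is Σ gcd(|Δx|,|Δy|) = gcd(7,2) + gcd(10,11) + gcd(3,9) = 1+1+3 = 5.
Pick's theorem gives I = A − B/2 + 1 = 28.5 − 5/2 + 1 = 27, so the closed region contains I + B = 27 + 5 = 32 lattice points.

32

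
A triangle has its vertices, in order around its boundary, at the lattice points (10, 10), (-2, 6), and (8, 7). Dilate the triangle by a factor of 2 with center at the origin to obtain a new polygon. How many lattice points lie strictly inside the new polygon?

By the shoelace formula, twice the signed area is |[10·6 − (-2)·10] + [(-2)·7 − 8·6] + [8·10 − 10·7]| = 28, so the area is 14.
Summing gcd(|Δx|,|Δy|) over the edges gives the boundary count: gcd(12,4) + gcd(10,1) + gcd(2,3) = 4+1+1 = 6.
Scaling by 2 multiplies the area by 2² = 4 (so the new area is 56) and multiplies the boundary lattice-point count by 2, giving 12.
By Pick's theorem, the interior count of the dilated polygon is 56 − 12/2 + 1 = 51.

51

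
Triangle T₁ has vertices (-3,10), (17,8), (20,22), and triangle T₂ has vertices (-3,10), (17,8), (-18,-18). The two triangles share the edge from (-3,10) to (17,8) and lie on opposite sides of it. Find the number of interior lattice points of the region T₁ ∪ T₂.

The union is the simple quadrilateral with vertices (-3,10), (20,22), (17,8), (-18,-18) in order.
By the shoelace formula, twice the signed area is |[(-3)·22 − 20·10] + [20·8 − 17·22] + [17·(-18) − (-18)·8] + [(-18)·10 − (-3)·(-18)]| = 876, so the area is 438.
Summing gcd(|Δx|,|Δy|) over the edges gives the boundary count: gcd(23,12) + gcd(3,14) + gcd(35,26) + gcd(15,28) = 1+1+1+1 = 4.
By Pick's theorem I = A − B/2 + 1 = 438 − 4/2 + 1 = 437.

437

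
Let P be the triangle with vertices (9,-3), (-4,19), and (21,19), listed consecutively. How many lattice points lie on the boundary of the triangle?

Summing gcd(|Δx|,|Δy|) over the edges gives the boundary count: gcd(13,22) + gcd(25,0) + gcd(12,22) = 1+25+2 = 28.

28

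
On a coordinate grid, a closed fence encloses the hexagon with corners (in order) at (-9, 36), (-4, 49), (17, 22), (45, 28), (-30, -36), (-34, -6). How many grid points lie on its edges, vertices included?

Summing gcd(|Δx|,|Δy|) over the edges gives the boundary count: gcd(5,13) + gcd(21,27) + gcd(28,6) + gcd(75,64) + gcd(4,30) + gcd(25,42) = 1+3+2+1+2+1 = 10.

10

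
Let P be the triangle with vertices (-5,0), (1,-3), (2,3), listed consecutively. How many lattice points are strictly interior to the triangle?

18

Using the shoelace formula, 2A = |[(-5)·(-3) − 1·0] + [1·3 − 2·(-3)] + [2·0 − (-5)·3]| = 39, so the area is 19.5.
The number of boundary lattice points is Σ gcd(|Δx|,|Δy|) = gcd(6,3) + gcd(1,6) + gcd(7,3) = 3+1+1 = 5.
Pick's theorem gives I = A − B/2 + 1 = 19.5 − 5/2 + 1 = 18.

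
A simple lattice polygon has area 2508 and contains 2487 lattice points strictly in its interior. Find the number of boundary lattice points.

44

Pick's theorem gives A = I + B/2 − 1, so B = 2(A − I + 1) = 2(2508 − 2487 + 1) = 44.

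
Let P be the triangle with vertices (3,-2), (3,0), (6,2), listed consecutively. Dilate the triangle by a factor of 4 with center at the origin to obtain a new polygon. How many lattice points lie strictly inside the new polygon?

41

The shoelace formula gives twice the area as |[3·0 − 3·(-2)] + [3·2 − 6·0] + [6·(-2) − 3·2]| = 6, so the area is 3.
Along each edge there are gcd(|Δx|,|Δy|)+1 lattice points, so counting each shared vertex once the boundary has gcd(0,2) + gcd(3,2) + gcd(3,4) = 2+1+1 = 4.
Scaling by 4 multiplies the area by 4² = 16 (so the new area is 48) and multiplies the boundary lattice-point count by 4, giving 16.
By Pick's theorem, the interior count of the dilated polygon is 48 − 16/2 + 1 = 41.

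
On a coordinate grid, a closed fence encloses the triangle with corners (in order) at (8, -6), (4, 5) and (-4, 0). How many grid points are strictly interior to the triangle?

By the shoelace formula, twice the signed area is |(8·5 − 4·(-6)) + (4·0 − (-4)·5) + ((-4)·(-6) − 8·0)| = 108, so the area is 54.
Summing gcd(|Δx|,|Δy|) over the edges gives the boundary count: gcd(4,11) + gcd(8,5) + gcd(12,6) = 1+1+6 = 8.
Pick's theorem gives I = A − B/2 + 1 = 54 − 8/2 + 1 = 51.

51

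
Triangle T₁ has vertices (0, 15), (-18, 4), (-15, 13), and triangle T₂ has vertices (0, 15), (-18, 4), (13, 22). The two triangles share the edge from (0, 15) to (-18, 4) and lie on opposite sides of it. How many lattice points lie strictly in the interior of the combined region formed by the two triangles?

71

The union is the simple quadrilateral with vertices (0, 15), (-15, 13), (-18, 4), (13, 22) in order.
Using the shoelace formula, 2A = |[0·13 − (-15)·15] + [(-15)·4 − (-18)·13] + [(-18)·22 − 13·4] + [13·15 − 0·22]| = 146, so the area is 73.
Summing gcd(|Δx|,|Δy|) over the edges gives the boundary count: gcd(15,2) + gcd(3,9) + gcd(31,18) + gcd(13,7) = 1+3+1+1 = 6.
By Pick's theorem I = A − B/2 + 1 = 73 − 6/2 + 1 = 71.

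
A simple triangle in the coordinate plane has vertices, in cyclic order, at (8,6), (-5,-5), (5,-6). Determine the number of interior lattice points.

60

By the shoelace formula, twice the signed area is |[8·(-5) − (-5)·6] + [(-5)·(-6) − 5·(-5)] + [5·6 − 8·(-6)]| = 123, so the area is 61.5.
Along each edge there are gcd(|Δx|,|Δy|)+1 lattice points, so counting each shared vertex once the boundary has gcd(13,11) + gcd(10,1) + gcd(3,12) = 1+1+3 = 5.
By Pick's theorem A = I + B/2 − 1, so I = 61.5 − 5/2 + 1 = 60.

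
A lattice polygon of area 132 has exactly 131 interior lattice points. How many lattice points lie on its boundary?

4

Pick's theorem gives A = I + B/2 − 1, so B = 2(A − I + 1) = 2(132 − 131 + 1) = 4.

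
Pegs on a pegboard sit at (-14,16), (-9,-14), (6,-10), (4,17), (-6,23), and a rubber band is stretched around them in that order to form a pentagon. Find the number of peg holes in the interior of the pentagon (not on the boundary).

The shoelace formula gives twice the area as |((-14)·(-14) − (-9)·16) + ((-9)·(-10) − 6·(-14)) + (6·17 − 4·(-10)) + (4·23 − (-6)·17) + ((-6)·16 − (-14)·23)| = 1076, so the area is 538.
Summing gcd(|Δx|,|Δy|) over the edges gives the boundary count: gcd(5,30) + gcd(15,4) + gcd(2,27) + gcd(10,6) + gcd(8,7) = 5+1+1+2+1 = 10.
By Pick's theorem A = I + B/2 − 1, so I = 538 − 10/2 + 1 = 534.

534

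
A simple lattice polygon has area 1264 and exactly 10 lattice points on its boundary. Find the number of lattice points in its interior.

From Pick's theorem, I = A − B/2 + 1 = 1264 − 10/2 + 1 = 1260.

1260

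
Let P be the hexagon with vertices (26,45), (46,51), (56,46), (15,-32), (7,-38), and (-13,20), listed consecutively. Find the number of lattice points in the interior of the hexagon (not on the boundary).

By the shoelace formula, twice the signed area is |(26·51 − 46·45) + (46·46 − 56·51) + (56·(-32) − 15·46) + (15·(-38) − 7·(-32)) + (7·20 − (-13)·(-38)) + ((-13)·45 − 26·20)| = 5771, so the area is 5771/2.
Along each edge there are gcd(|Δx|,|Δy|)+1 lattice points, so counting each shared vertex once the boundary has gcd(20,6) + gcd(10,5) + gcd(41,78) + gcd(8,6) + gcd(20,58) + gcd(39,25) = 2+5+1+2+2+1 = 13.
Pick's theorem gives I = A − B/2 + 1 = 5771/2 − 13/2 + 1 = 2880.

2880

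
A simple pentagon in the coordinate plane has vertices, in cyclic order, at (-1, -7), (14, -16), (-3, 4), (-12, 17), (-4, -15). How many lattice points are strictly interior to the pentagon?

The shoelace formula gives twice the area as |((-1)·(-16) − 14·(-7)) + (14·4 − (-3)·(-16)) + ((-3)·17 − (-12)·4) + ((-12)·(-15) − (-4)·17) + ((-4)·(-7) − (-1)·(-15))| = 380, so the area is 190.
Summing gcd(|Δx|,|Δy|) over the edges gives the boundary count: gcd(15,9) + gcd(17,20) + gcd(9,13) + gcd(8,32) + gcd(3,8) = 3+1+1+8+1 = 14.
By Pick's theorem A = I + B/2 − 1, so I = 190 − 14/2 + 1 = 184.

184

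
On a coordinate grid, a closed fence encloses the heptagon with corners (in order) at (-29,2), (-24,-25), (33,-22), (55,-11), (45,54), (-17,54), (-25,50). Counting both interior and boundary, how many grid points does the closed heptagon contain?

The shoelace formula gives twice the area as |((-29)·(-25) − (-24)·2) + ((-24)·(-22) − 33·(-25)) + (33·(-11) − 55·(-22)) + (55·54 − 45·(-11)) + (45·54 − (-17)·54) + ((-17)·50 − (-25)·54) + ((-25)·2 − (-29)·50)| = 11686, so the area is 5843.
Summing gcd(|Δx|,|Δy|) over the edges gives the boundary count: gcd(5,27) + gcd(57,3) + gcd(22,11) + gcd(10,65) + gcd(62,0) + gcd(8,4) + gcd(4,48) = 1+3+11+5+62+4+4 = 90.
Pick's theorem gives I = A − B/2 + 1 = 5843 − 90/2 + 1 = 5799, so the closed region contains I + B = 5799 + 90 = 5889 lattice points.

5889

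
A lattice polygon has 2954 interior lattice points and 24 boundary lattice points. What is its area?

By Pick's theorem, A = I + B/2 − 1 = 2954 + 24/2 − 1 = 2965.

2965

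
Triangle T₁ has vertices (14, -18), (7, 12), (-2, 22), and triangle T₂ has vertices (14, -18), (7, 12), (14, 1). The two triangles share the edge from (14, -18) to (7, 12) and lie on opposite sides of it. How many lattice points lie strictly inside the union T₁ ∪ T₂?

The union is the simple quadrilateral with vertices (14, -18), (-2, 22), (7, 12), (14, 1) in order.
Using the shoelace formula, 2A = |[14·22 − (-2)·(-18)] + [(-2)·12 − 7·22] + [7·1 − 14·12] + [14·(-18) − 14·1]| = 333, so the area is 333/2.
Along each edge there are gcd(|Δx|,|Δy|)+1 lattice points, so counting each shared vertex once the boundary has gcd(16,40) + gcd(9,10) + gcd(7,11) + gcd(0,19) = 8+1+1+19 = 29.
By Pick's theorem I = A − B/2 + 1 = 333/2 − 29/2 + 1 = 153.

153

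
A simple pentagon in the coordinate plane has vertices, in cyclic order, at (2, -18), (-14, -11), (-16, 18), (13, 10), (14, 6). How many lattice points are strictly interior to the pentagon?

704

The shoelace formula gives twice the area as |(2·(-11) − (-14)·(-18)) + ((-14)·18 − (-16)·(-11)) + ((-16)·10 − 13·18) + (13·6 − 14·10) + (14·(-18) − 2·6)| = 1422, so the area is 711.
Along each edge there are gcd(|Δx|,|Δy|)+1 lattice points, so counting each shared vertex once the boundary has gcd(16,7) + gcd(2,29) + gcd(29,8) + gcd(1,4) + gcd(12,24) = 1+1+1+1+12 = 16.
By Pick's theorem A = I + B/2 − 1, so I = 711 − 16/2 + 1 = 704.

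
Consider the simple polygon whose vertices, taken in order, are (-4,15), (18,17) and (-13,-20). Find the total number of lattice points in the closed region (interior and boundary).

379

By the shoelace formula, twice the signed area is |((-4)·17 − 18·15) + (18·(-20) − (-13)·17) + ((-13)·15 − (-4)·(-20))| = 752, so the area is 376.
Along each edge there are gcd(|Δx|,|Δy|)+1 lattice points, so counting each shared vertex once the boundary has gcd(22,2) + gcd(31,37) + gcd(9,35) = 2+1+1 = 4.
Pick's theorem gives I = A − B/2 + 1 = 376 − 4/2 + 1 = 375, so the closed region contains I + B = 375 + 4 = 379 lattice points.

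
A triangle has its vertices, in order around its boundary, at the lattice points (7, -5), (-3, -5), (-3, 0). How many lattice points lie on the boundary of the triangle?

20

Along each edge there are gcd(|Δx|,|Δy|)+1 lattice points, so counting each shared vertex once the boundary has gcd(10,0) + gcd(0,5) + gcd(10,5) = 10+5+5 = 20.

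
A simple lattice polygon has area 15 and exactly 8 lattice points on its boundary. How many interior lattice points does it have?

From Pick's theorem, I = A − B/2 + 1 = 15 − 8/2 + 1 = 12.

12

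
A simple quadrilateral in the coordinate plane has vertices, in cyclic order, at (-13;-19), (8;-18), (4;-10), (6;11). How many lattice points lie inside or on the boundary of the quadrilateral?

The shoelace formula gives twice the area as |((-13)·(-18) − 8·(-19)) + (8·(-10) − 4·(-18)) + (4·11 − 6·(-10)) + (6·(-19) − (-13)·11)| = 511, so the area is 255.5.
Summing gcd(|Δx|,|Δy|) over the edges gives the boundary count: gcd(21,1) + gcd(4,8) + gcd(2,21) + gcd(19,30) = 1+4+1+1 = 7.
Pick's theorem gives I = A − B/2 + 1 = 255.5 − 7/2 + 1 = 253, so the closed region contains I + B = 253 + 7 = 260 lattice points.

260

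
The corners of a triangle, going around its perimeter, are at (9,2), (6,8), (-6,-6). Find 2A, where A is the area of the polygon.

By the shoelace formula, twice the signed area is |[9·8 − 6·2] + [6·(-6) − (-6)·8] + [(-6)·2 − 9·(-6)]| = 114, so the area is 57.

114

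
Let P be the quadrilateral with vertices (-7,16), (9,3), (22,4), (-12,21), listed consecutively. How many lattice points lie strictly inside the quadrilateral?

124

The shoelace formula gives twice the area as |[(-7)·3 − 9·16] + [9·4 − 22·3] + [22·21 − (-12)·4] + [(-12)·16 − (-7)·21]| = 270, so the area is 135.
Along each edge there are gcd(|Δx|,|Δy|)+1 lattice points, so counting each shared vertex once the boundary has gcd(16,13) + gcd(13,1) + gcd(34,17) + gcd(5,5) = 1+1+17+5 = 24.
Pick's theorem gives I = A − B/2 + 1 = 135 − 24/2 + 1 = 124.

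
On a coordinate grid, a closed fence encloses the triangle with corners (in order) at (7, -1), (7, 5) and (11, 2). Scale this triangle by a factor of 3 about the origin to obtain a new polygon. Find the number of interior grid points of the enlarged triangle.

By the shoelace formula, twice the signed area is |(7·5 − 7·(-1)) + (7·2 − 11·5) + (11·(-1) − 7·2)| = 24, so the area is 12.
Summing gcd(|Δx|,|Δy|) over the edges gives the boundary count: gcd(0,6) + gcd(4,3) + gcd(4,3) = 6+1+1 = 8.
Scaling by 3 multiplies the area by 3² = 9 (so the new area is 108) and multiplies the boundary lattice-point count by 3, giving 24.
By Pick's theorem, the interior count of the dilated polygon is 108 − 24/2 + 1 = 97.

97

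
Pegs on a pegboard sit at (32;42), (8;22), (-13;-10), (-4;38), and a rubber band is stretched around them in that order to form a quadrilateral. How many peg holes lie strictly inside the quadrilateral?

The shoelace formula gives twice the area as |[32·22 − 8·42] + [8·(-10) − (-13)·22] + [(-13)·38 − (-4)·(-10)] + [(-4)·42 − 32·38]| = 1344, so the area is 672.
The number of boundary lattice points is Σ gcd(|Δx|,|Δy|) = gcd(24,20) + gcd(21,32) + gcd(9,48) + gcd(36,4) = 4+1+3+4 = 12.
By Pick's theorem A = I + B/2 − 1, so I = 672 − 12/2 + 1 = 667.

667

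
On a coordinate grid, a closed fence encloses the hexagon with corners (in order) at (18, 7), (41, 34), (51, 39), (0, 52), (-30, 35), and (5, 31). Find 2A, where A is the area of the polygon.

By the shoelace formula, twice the signed area is |(18·34 − 41·7) + (41·39 − 51·34) + (51·52 − 0·39) + (0·35 − (-30)·52) + ((-30)·31 − 5·35) + (5·7 − 18·31)| = 2774, so the area is 1387.

2774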